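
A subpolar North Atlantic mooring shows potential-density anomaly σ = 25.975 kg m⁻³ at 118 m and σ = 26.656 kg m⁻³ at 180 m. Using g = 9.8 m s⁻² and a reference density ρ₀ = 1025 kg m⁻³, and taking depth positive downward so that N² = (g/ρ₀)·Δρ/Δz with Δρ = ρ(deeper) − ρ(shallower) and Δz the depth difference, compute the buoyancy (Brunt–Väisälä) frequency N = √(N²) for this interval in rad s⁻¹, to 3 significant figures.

Δρ = 1026.656 − 1025.975 = 0.681 kg m⁻³ over Δz = 180 − 118 = 62 m.
N² = (9.8/1025) × (0.681/62) = 1.0502 × 10⁻⁴ s⁻².
N = √(1.0502 × 10⁻⁴) = 0.010248 rad s⁻¹ ≈ 0.0102 rad s⁻¹.

0.0102 rad s⁻¹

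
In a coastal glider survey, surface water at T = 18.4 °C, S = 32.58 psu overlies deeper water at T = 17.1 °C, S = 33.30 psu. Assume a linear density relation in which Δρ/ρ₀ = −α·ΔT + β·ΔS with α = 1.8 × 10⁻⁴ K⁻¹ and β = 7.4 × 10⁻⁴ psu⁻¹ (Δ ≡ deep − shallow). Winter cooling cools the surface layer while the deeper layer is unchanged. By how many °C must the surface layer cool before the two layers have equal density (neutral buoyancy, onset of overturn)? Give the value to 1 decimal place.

Neutral buoyancy requires Δρ = 0, i.e. −α(T_deep − T_surf′) + β(S_deep − S_surf) = 0.
T_surf′ = T_deep − (β/α)·ΔS = 17.1 − (7.4 × 10⁻⁴/1.8 × 10⁻⁴)·(+0.72) = 14.140 °C.
Cooling required: 18.4 − (14.140) = 4.260 °C.

4.3 °C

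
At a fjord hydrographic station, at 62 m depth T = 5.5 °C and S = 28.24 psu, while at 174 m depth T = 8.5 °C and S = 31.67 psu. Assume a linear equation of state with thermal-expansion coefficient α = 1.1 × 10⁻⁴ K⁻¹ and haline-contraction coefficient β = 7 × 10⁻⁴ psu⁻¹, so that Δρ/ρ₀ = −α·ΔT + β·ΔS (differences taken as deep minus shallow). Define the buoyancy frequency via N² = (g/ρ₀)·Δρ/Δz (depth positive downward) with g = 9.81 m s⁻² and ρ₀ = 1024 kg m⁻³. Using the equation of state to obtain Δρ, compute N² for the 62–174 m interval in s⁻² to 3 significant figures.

ΔT = +3.0 K, ΔS = +3.43 psu (deep − shallow).
Δρ/ρ₀ = −αΔT + βΔS = -3.30 × 10⁻⁴ + 2.401 × 10⁻³ = 2.071 × 10⁻³, so Δρ ≈ 2.121 kg m⁻³.
N² = (g/ρ₀)·Δρ/Δz = g·(Δρ/ρ₀)/Δz = 9.81 × 2.071 × 10⁻³ / 112 = 1.8140 × 10⁻⁴ s⁻² ≈ 1.81 × 10⁻⁴ s⁻².

1.81 × 10⁻⁴ s⁻²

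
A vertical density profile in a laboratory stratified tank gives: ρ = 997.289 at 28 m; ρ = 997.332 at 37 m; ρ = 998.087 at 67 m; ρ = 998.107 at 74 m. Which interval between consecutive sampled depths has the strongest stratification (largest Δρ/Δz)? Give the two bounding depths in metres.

Compute the density gradient over each adjacent pair:
  28–37 m: Δρ/Δz = 0.043/9 = 4.8 × 10⁻³ kg m⁻⁴
  37–67 m: Δρ/Δz = 0.755/30 = 0.025 kg m⁻⁴
  67–74 m: Δρ/Δz = 0.020/7 = 2.9 × 10⁻³ kg m⁻⁴
The largest gradient is in the 37–67 m interval — the pycnocline.

37–67 m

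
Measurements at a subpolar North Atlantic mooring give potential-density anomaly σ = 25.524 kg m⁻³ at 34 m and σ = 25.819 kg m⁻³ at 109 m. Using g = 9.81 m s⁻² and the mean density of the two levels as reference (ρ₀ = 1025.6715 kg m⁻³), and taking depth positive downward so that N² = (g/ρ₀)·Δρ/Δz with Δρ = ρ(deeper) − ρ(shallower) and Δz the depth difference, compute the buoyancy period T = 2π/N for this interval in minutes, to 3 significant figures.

17.1 min

Δρ = 1025.819 − 1025.524 = 0.295 kg m⁻³ over Δz = 109 − 34 = 75 m.
N² = (9.81/1025.6715) × (0.295/75) = 3.7620 × 10⁻⁵ s⁻².
N = √(3.7620 × 10⁻⁵) = 6.1335 × 10⁻³ rad s⁻¹, so T = 2π/N = 1.0244 × 10³ s = 17.073 min ≈ 17.1 min.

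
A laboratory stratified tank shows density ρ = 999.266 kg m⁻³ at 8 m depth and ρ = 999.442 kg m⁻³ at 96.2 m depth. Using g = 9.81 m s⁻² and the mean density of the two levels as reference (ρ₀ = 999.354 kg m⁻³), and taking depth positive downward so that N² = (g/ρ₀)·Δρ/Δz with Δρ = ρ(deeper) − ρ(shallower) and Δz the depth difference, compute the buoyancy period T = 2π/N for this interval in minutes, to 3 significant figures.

Δρ = 999.442 − 999.266 = 0.176 kg m⁻³ over Δz = 96.2 − 8 = 88.2 m.
N² = (9.81/999.354) × (0.176/88.2) = 1.9588 × 10⁻⁵ s⁻².
N = √(1.9588 × 10⁻⁵) = 4.4258 × 10⁻³ rad s⁻¹, so T = 2π/N = 1.4197 × 10³ s = 23.662 min ≈ 23.7 min.

23.7 min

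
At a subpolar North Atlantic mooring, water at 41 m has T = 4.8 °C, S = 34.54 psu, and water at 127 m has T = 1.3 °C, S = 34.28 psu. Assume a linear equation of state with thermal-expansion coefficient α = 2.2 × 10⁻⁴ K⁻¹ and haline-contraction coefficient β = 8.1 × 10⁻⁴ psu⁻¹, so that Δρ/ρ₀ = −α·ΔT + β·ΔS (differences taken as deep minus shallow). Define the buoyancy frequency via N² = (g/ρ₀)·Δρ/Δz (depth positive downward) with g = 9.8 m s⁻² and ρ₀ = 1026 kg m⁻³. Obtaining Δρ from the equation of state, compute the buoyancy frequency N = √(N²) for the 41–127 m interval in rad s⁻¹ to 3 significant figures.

ΔT = -3.5 K, ΔS = -0.26 psu (deep − shallow).
Δρ/ρ₀ = −αΔT + βΔS = 7.70 × 10⁻⁴ − 2.106 × 10⁻⁴ = 5.594 × 10⁻⁴, so Δρ ≈ 0.5739 kg m⁻³.
N² = (g/ρ₀)·Δρ/Δz = g·(Δρ/ρ₀)/Δz = 9.8 × 5.594 × 10⁻⁴ / 86 = 6.3746 × 10⁻⁵ s⁻².
N = √(6.3746 × 10⁻⁵) = 7.9841 × 10⁻³ rad s⁻¹ ≈ 7.98 × 10⁻³ rad s⁻¹.

7.98 × 10⁻³ rad s⁻¹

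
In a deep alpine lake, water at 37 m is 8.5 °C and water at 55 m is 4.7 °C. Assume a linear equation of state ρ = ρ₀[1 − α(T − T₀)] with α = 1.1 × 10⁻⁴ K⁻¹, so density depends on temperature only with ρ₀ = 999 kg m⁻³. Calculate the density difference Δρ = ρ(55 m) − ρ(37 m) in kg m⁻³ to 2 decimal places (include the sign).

ΔT = -3.8 K, Δρ/ρ₀ = −αΔT = 4.18 × 10⁻⁴.
Δρ = 999 × (4.18 × 10⁻⁴) = +0.42 kg m⁻³.
Positive Δρ: denser below, stable.

+0.42 kg m⁻³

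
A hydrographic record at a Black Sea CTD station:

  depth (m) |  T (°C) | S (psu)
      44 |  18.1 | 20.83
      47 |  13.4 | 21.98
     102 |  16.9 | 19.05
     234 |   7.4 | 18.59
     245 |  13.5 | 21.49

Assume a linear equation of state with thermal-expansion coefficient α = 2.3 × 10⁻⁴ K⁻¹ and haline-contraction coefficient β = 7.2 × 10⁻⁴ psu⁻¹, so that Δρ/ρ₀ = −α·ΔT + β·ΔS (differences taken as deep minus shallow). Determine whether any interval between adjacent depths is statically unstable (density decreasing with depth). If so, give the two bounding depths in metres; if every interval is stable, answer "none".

47–102 m

Evaluate Δρ/ρ₀ = −αΔT + βΔS across each adjacent pair:
  44–47 m: −αΔT+βΔS = −(2.3 × 10⁻⁴)(-4.7)+(7.2 × 10⁻⁴)(+1.15) = 1.9 × 10⁻³ → stable
  47–102 m: −αΔT+βΔS = −(2.3 × 10⁻⁴)(+3.5)+(7.2 × 10⁻⁴)(-2.93) = -2.9 × 10⁻³ → UNSTABLE
  102–234 m: −αΔT+βΔS = −(2.3 × 10⁻⁴)(-9.5)+(7.2 × 10⁻⁴)(-0.46) = 1.9 × 10⁻³ → stable
  234–245 m: −αΔT+βΔS = −(2.3 × 10⁻⁴)(+6.1)+(7.2 × 10⁻⁴)(+2.90) = 6.9 × 10⁻⁴ → stable
The 47–102 m interval has Δρ < 0: lighter water underlies denser water.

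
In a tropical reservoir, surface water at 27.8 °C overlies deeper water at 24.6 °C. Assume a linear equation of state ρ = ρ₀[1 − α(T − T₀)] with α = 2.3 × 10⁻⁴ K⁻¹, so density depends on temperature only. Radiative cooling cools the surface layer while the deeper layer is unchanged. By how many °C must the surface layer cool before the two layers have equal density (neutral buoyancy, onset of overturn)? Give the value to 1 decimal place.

3.2 °C

With temperature the only control, equal density requires T_surf′ = T_deep.
T_surf′ = 24.6 °C.
Cooling required: 27.8 − 24.6 = 3.2 °C.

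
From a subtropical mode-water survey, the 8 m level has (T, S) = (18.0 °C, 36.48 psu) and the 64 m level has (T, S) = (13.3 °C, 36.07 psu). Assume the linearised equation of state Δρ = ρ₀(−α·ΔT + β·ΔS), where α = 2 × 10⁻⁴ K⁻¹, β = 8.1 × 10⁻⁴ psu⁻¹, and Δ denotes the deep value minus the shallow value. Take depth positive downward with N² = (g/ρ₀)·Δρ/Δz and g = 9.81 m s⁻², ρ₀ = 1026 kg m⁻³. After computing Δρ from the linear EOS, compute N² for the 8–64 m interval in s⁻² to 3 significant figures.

ΔT = -4.7 K, ΔS = -0.41 psu (deep − shallow).
Δρ/ρ₀ = −αΔT + βΔS = 9.40 × 10⁻⁴ − 3.321 × 10⁻⁴ = 6.079 × 10⁻⁴, so Δρ ≈ 0.6237 kg m⁻³.
N² = (g/ρ₀)·Δρ/Δz = g·(Δρ/ρ₀)/Δz = 9.81 × 6.079 × 10⁻⁴ / 56 = 1.0649 × 10⁻⁴ s⁻² ≈ 1.06 × 10⁻⁴ s⁻².

1.06 × 10⁻⁴ s⁻²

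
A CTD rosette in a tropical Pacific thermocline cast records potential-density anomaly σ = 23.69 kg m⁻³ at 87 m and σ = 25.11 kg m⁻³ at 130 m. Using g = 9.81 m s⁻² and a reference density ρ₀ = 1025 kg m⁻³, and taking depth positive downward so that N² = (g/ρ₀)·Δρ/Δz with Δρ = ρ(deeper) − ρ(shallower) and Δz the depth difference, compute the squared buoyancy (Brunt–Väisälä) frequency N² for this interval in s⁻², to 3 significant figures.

Δρ = 1025.11 − 1023.69 = 1.42 kg m⁻³ over Δz = 130 − 87 = 43 m.
N² = (9.81/1025) × (1.42/43) = 3.1606 × 10⁻⁴ s⁻² ≈ 3.16 × 10⁻⁴ s⁻².

3.16 × 10⁻⁴ s⁻²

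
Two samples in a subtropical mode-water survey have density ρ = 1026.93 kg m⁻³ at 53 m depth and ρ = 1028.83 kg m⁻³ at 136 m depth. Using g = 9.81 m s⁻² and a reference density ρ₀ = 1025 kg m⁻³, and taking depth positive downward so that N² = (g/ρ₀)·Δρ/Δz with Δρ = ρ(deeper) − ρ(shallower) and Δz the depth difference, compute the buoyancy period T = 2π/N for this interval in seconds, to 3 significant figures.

424 s

Δρ = 1028.83 − 1026.93 = 1.90 kg m⁻³ over Δz = 136 − 53 = 83 m.
N² = (9.81/1025) × (1.90/83) = 2.1909 × 10⁻⁴ s⁻².
N = √(2.1909 × 10⁻⁴) = 0.014802 rad s⁻¹, so T = 2π/N = 424.48 s ≈ 424 s.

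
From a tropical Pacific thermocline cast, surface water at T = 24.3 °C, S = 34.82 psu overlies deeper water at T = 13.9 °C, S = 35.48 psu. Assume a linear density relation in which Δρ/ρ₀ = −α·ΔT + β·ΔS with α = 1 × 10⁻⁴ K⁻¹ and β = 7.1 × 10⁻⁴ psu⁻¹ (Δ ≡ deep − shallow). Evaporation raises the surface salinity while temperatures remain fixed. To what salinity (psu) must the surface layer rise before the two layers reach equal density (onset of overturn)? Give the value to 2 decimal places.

36.94 psu

Neutral buoyancy requires −α(T_deep − T_surf) + β(S_deep − S_surf′) = 0.
S_surf′ = S_deep − (α/β)·ΔT = 35.48 − (1 × 10⁻⁴/7.1 × 10⁻⁴)·(-10.4) = 36.9448 psu.
Increase required: 36.9448 − 34.82 = 2.1248 psu.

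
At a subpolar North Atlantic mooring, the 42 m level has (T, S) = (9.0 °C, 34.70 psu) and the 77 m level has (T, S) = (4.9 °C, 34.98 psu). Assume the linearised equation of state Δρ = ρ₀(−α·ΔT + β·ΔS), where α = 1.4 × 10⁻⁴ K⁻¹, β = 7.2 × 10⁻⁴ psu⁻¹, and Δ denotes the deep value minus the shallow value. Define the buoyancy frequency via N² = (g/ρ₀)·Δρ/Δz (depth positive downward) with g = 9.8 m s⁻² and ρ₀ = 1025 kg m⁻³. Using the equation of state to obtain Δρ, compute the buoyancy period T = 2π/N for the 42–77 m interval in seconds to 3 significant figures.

ΔT = -4.1 K, ΔS = +0.28 psu (deep − shallow).
Δρ/ρ₀ = −αΔT + βΔS = 5.74 × 10⁻⁴ + 2.016 × 10⁻⁴ = 7.756 × 10⁻⁴, so Δρ ≈ 0.7950 kg m⁻³.
N² = (g/ρ₀)·Δρ/Δz = g·(Δρ/ρ₀)/Δz = 9.8 × 7.756 × 10⁻⁴ / 35 = 2.1717 × 10⁻⁴ s⁻².
N = √(2.1717 × 10⁻⁴) = 0.014737 rad s⁻¹ → T = 2π/N = 426.35 s ≈ 426 s.

426 s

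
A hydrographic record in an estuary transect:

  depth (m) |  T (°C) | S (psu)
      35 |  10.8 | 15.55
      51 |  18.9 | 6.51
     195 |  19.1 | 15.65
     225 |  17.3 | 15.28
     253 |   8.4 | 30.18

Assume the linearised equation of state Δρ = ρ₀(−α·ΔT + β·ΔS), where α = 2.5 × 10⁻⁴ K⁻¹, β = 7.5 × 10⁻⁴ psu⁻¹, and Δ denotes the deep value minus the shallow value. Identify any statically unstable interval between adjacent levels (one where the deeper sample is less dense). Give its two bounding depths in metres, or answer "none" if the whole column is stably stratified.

Evaluate Δρ/ρ₀ = −αΔT + βΔS across each adjacent pair:
  35–51 m: −αΔT+βΔS = −(2.5 × 10⁻⁴)(+8.1)+(7.5 × 10⁻⁴)(-9.04) = -8.8 × 10⁻³ → UNSTABLE
  51–195 m: −αΔT+βΔS = −(2.5 × 10⁻⁴)(+0.2)+(7.5 × 10⁻⁴)(+9.14) = 6.8 × 10⁻³ → stable
  195–225 m: −αΔT+βΔS = −(2.5 × 10⁻⁴)(-1.8)+(7.5 × 10⁻⁴)(-0.37) = 1.7 × 10⁻⁴ → stable
  225–253 m: −αΔT+βΔS = −(2.5 × 10⁻⁴)(-8.9)+(7.5 × 10⁻⁴)(+14.90) = 0.013 → stable
The 35–51 m interval has Δρ < 0: lighter water underlies denser water.

35–51 m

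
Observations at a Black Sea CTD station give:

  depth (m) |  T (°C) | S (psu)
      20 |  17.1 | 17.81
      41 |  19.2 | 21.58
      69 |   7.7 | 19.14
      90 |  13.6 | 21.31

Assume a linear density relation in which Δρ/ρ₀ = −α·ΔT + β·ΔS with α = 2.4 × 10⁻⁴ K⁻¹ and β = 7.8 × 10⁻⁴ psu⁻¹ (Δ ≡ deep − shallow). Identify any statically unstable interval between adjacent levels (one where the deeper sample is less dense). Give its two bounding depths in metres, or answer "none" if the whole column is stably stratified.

none

Evaluate Δρ/ρ₀ = −αΔT + βΔS across each adjacent pair:
  20–41 m: −αΔT+βΔS = −(2.4 × 10⁻⁴)(+2.1)+(7.8 × 10⁻⁴)(+3.77) = 2.4 × 10⁻³ → stable
  41–69 m: −αΔT+βΔS = −(2.4 × 10⁻⁴)(-11.5)+(7.8 × 10⁻⁴)(-2.44) = 8.6 × 10⁻⁴ → stable
  69–90 m: −αΔT+βΔS = −(2.4 × 10⁻⁴)(+5.9)+(7.8 × 10⁻⁴)(+2.17) = 2.8 × 10⁻⁴ → stable
Every interval has Δρ > 0: the column is stably stratified throughout.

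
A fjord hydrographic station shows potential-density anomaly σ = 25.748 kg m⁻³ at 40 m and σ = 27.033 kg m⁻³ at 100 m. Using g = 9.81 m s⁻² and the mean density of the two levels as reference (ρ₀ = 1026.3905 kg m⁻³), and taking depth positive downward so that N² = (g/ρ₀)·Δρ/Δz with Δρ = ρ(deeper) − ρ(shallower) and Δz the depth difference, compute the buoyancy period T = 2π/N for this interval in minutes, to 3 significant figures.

7.32 min

Δρ = 1027.033 − 1025.748 = 1.285 kg m⁻³ over Δz = 100 − 40 = 60 m.
N² = (9.81/1026.3905) × (1.285/60) = 2.0470 × 10⁻⁴ s⁻².
N = √(2.0470 × 10⁻⁴) = 0.014307 rad s⁻¹, so T = 2π/N = 439.17 s = 7.3195 min ≈ 7.32 min.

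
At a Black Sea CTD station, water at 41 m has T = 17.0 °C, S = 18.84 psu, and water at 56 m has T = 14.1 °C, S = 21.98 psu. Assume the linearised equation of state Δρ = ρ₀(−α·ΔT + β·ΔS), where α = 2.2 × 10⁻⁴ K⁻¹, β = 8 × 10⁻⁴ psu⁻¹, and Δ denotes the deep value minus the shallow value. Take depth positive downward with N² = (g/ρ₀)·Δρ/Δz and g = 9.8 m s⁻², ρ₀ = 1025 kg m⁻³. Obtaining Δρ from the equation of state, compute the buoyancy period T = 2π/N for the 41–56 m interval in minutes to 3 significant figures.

2.31 min

ΔT = -2.9 K, ΔS = +3.14 psu (deep − shallow).
Δρ/ρ₀ = −αΔT + βΔS = 6.38 × 10⁻⁴ + 2.512 × 10⁻³ = 3.15 × 10⁻³, so Δρ ≈ 3.229 kg m⁻³.
N² = (g/ρ₀)·Δρ/Δz = g·(Δρ/ρ₀)/Δz = 9.8 × 3.15 × 10⁻³ / 15 = 2.0580 × 10⁻³ s⁻².
N = √(2.0580 × 10⁻³) = 0.045365 rad s⁻¹ → T = 2π/N = 138.50 s = 2.3083 min ≈ 2.31 min.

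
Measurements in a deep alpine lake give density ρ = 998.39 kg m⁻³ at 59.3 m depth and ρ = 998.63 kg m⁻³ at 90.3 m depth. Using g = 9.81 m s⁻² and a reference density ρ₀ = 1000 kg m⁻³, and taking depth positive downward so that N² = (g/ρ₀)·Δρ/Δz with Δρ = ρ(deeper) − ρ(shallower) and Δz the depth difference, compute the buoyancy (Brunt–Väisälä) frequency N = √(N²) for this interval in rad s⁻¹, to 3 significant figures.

Δρ = 998.63 − 998.39 = 0.24 kg m⁻³ over Δz = 90.3 − 59.3 = 31 m.
N² = (9.81/1000) × (0.24/31) = 7.5948 × 10⁻⁵ s⁻².
N = √(7.5948 × 10⁻⁵) = 8.7148 × 10⁻³ rad s⁻¹ ≈ 8.71 × 10⁻³ rad s⁻¹.

8.71 × 10⁻³ rad s⁻¹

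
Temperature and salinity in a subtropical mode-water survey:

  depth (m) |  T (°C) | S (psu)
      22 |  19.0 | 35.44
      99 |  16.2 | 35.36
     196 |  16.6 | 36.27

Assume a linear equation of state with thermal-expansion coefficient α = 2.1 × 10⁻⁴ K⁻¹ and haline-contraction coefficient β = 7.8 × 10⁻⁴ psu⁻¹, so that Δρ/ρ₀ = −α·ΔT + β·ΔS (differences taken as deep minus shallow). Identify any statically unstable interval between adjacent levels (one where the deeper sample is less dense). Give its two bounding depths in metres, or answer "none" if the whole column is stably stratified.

none

Evaluate Δρ/ρ₀ = −αΔT + βΔS across each adjacent pair:
  22–99 m: −αΔT+βΔS = −(2.1 × 10⁻⁴)(-2.8)+(7.8 × 10⁻⁴)(-0.08) = 5.3 × 10⁻⁴ → stable
  99–196 m: −αΔT+βΔS = −(2.1 × 10⁻⁴)(+0.4)+(7.8 × 10⁻⁴)(+0.91) = 6.3 × 10⁻⁴ → stable
Every interval has Δρ > 0: the column is stably stratified throughout.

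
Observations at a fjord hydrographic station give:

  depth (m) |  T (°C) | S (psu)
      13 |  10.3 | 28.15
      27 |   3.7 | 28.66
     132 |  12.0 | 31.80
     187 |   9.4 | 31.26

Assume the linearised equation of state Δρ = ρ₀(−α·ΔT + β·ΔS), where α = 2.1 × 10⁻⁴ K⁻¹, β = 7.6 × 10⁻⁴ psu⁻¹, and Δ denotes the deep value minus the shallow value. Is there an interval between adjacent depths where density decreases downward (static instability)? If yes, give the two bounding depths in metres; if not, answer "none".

none

Evaluate Δρ/ρ₀ = −αΔT + βΔS across each adjacent pair:
  13–27 m: −αΔT+βΔS = −(2.1 × 10⁻⁴)(-6.6)+(7.6 × 10⁻⁴)(+0.51) = 1.8 × 10⁻³ → stable
  27–132 m: −αΔT+βΔS = −(2.1 × 10⁻⁴)(+8.3)+(7.6 × 10⁻⁴)(+3.14) = 6.4 × 10⁻⁴ → stable
  132–187 m: −αΔT+βΔS = −(2.1 × 10⁻⁴)(-2.6)+(7.6 × 10⁻⁴)(-0.54) = 1.4 × 10⁻⁴ → stable
Every interval has Δρ > 0: the column is stably stratified throughout.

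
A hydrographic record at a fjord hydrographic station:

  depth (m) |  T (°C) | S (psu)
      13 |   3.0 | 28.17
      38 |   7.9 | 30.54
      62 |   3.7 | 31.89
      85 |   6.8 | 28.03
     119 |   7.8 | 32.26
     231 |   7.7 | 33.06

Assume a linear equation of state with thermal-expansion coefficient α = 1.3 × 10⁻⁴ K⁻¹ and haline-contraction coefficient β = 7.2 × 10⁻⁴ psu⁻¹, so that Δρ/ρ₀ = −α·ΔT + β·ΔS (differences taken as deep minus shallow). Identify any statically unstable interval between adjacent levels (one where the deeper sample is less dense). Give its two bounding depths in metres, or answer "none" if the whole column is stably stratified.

62–85 m

Evaluate Δρ/ρ₀ = −αΔT + βΔS across each adjacent pair:
  13–38 m: −αΔT+βΔS = −(1.3 × 10⁻⁴)(+4.9)+(7.2 × 10⁻⁴)(+2.37) = 1.1 × 10⁻³ → stable
  38–62 m: −αΔT+βΔS = −(1.3 × 10⁻⁴)(-4.2)+(7.2 × 10⁻⁴)(+1.35) = 1.5 × 10⁻³ → stable
  62–85 m: −αΔT+βΔS = −(1.3 × 10⁻⁴)(+3.1)+(7.2 × 10⁻⁴)(-3.86) = -3.2 × 10⁻³ → UNSTABLE
  85–119 m: −αΔT+βΔS = −(1.3 × 10⁻⁴)(+1.0)+(7.2 × 10⁻⁴)(+4.23) = 2.9 × 10⁻³ → stable
  119–231 m: −αΔT+βΔS = −(1.3 × 10⁻⁴)(-0.1)+(7.2 × 10⁻⁴)(+0.80) = 5.9 × 10⁻⁴ → stable
The 62–85 m interval has Δρ < 0: lighter water underlies denser water.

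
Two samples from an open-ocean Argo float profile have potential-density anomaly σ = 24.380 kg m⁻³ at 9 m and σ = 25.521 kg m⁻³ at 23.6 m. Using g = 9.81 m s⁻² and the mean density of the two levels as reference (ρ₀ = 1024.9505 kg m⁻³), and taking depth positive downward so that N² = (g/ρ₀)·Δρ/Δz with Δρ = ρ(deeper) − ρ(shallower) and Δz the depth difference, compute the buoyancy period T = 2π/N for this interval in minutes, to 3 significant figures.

Δρ = 1025.521 − 1024.380 = 1.141 kg m⁻³ over Δz = 23.6 − 9 = 14.6 m.
N² = (9.81/1024.9505) × (1.141/14.6) = 7.4800 × 10⁻⁴ s⁻².
N = √(7.4800 × 10⁻⁴) = 0.027350 rad s⁻¹, so T = 2π/N = 229.73 s = 3.8288 min ≈ 3.83 min.

3.83 min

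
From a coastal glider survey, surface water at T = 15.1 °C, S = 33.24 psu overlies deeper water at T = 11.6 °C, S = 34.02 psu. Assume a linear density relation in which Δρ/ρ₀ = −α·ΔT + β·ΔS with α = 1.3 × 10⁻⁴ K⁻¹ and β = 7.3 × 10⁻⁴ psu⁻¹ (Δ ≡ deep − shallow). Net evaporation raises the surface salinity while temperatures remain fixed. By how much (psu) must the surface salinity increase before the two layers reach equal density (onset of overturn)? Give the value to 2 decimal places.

1.40 psu

Neutral buoyancy requires −α(T_deep − T_surf) + β(S_deep − S_surf′) = 0.
S_surf′ = S_deep − (α/β)·ΔT = 34.02 − (1.3 × 10⁻⁴/7.3 × 10⁻⁴)·(-3.5) = 34.6433 psu.
Increase required: 34.6433 − 33.24 = 1.4033 psu.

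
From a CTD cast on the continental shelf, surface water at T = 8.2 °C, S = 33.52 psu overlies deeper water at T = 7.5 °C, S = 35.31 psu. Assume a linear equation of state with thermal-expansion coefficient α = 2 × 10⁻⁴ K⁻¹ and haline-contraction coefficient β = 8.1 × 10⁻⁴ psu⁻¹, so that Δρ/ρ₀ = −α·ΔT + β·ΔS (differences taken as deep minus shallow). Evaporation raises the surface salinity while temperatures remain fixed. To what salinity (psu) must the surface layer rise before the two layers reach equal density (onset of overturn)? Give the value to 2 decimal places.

Neutral buoyancy requires −α(T_deep − T_surf) + β(S_deep − S_surf′) = 0.
S_surf′ = S_deep − (α/β)·ΔT = 35.31 − (2 × 10⁻⁴/8.1 × 10⁻⁴)·(-0.7) = 35.4828 psu.
Increase required: 35.4828 − 33.52 = 1.9628 psu.

35.48 psu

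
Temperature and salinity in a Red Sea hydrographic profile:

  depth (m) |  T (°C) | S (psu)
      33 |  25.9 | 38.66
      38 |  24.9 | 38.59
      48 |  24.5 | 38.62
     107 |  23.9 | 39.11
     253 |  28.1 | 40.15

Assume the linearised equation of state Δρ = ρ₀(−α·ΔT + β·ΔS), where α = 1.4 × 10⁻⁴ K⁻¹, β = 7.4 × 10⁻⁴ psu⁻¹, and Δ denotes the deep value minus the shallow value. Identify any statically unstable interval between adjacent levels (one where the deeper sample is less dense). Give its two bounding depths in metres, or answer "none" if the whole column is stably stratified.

Evaluate Δρ/ρ₀ = −αΔT + βΔS across each adjacent pair:
  33–38 m: −αΔT+βΔS = −(1.4 × 10⁻⁴)(-1.0)+(7.4 × 10⁻⁴)(-0.07) = 8.8 × 10⁻⁵ → stable
  38–48 m: −αΔT+βΔS = −(1.4 × 10⁻⁴)(-0.4)+(7.4 × 10⁻⁴)(+0.03) = 7.8 × 10⁻⁵ → stable
  48–107 m: −αΔT+βΔS = −(1.4 × 10⁻⁴)(-0.6)+(7.4 × 10⁻⁴)(+0.49) = 4.5 × 10⁻⁴ → stable
  107–253 m: −αΔT+βΔS = −(1.4 × 10⁻⁴)(+4.2)+(7.4 × 10⁻⁴)(+1.04) = 1.8 × 10⁻⁴ → stable
Every interval has Δρ > 0: the column is stably stratified throughout.

none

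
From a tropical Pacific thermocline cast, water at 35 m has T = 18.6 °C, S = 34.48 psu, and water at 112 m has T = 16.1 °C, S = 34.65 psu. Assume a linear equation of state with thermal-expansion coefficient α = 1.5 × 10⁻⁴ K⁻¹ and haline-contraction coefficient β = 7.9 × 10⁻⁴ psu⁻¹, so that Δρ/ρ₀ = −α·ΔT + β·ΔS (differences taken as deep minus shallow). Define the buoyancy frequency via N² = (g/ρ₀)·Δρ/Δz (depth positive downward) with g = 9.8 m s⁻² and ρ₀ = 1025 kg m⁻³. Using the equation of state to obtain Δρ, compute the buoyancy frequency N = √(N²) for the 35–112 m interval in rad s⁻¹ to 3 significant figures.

ΔT = -2.5 K, ΔS = +0.17 psu (deep − shallow).
Δρ/ρ₀ = −αΔT + βΔS = 3.75 × 10⁻⁴ + 1.343 × 10⁻⁴ = 5.093 × 10⁻⁴, so Δρ ≈ 0.5220 kg m⁻³.
N² = (g/ρ₀)·Δρ/Δz = g·(Δρ/ρ₀)/Δz = 9.8 × 5.093 × 10⁻⁴ / 77 = 6.4820 × 10⁻⁵ s⁻².
N = √(6.4820 × 10⁻⁵) = 8.0511 × 10⁻³ rad s⁻¹ ≈ 8.05 × 10⁻³ rad s⁻¹.

8.05 × 10⁻³ rad s⁻¹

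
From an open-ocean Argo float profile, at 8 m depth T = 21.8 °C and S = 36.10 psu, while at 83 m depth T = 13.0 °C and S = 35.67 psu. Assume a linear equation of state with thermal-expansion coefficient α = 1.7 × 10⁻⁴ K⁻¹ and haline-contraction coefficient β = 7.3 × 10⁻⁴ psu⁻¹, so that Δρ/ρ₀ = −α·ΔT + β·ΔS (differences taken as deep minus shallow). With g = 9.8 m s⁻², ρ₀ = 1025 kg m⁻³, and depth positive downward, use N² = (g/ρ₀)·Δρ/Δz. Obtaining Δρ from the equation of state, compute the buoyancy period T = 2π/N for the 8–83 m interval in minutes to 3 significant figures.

8.43 min

ΔT = -8.8 K, ΔS = -0.43 psu (deep − shallow).
Δρ/ρ₀ = −αΔT + βΔS = 1.496 × 10⁻³ − 3.139 × 10⁻⁴ = 1.1821 × 10⁻³, so Δρ ≈ 1.212 kg m⁻³.
N² = (g/ρ₀)·Δρ/Δz = g·(Δρ/ρ₀)/Δz = 9.8 × 1.1821 × 10⁻³ / 75 = 1.5446 × 10⁻⁴ s⁻².
N = √(1.5446 × 10⁻⁴) = 0.012428 rad s⁻¹ → T = 2π/N = 505.57 s = 8.4262 min ≈ 8.43 min.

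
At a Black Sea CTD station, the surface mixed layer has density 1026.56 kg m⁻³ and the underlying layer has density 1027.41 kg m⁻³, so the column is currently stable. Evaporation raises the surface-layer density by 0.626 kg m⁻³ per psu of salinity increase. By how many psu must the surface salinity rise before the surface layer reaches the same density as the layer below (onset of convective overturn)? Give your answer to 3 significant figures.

1.36 psu

Density deficit of the surface layer: 1027.41 − 1026.56 = 0.85 kg m⁻³.
Required change = 0.85 / 0.626 = 1.36 psu.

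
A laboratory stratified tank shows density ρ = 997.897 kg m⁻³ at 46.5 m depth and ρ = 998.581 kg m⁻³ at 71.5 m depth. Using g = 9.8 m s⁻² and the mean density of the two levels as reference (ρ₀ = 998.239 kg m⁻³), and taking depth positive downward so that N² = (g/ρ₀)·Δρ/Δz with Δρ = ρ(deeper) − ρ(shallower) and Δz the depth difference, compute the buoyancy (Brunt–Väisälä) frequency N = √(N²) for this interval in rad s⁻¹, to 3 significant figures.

0.0164 rad s⁻¹

Δρ = 998.581 − 997.897 = 0.684 kg m⁻³ over Δz = 71.5 − 46.5 = 25 m.
N² = (9.8/998.239) × (0.684/25) = 2.6860 × 10⁻⁴ s⁻².
N = √(2.6860 × 10⁻⁴) = 0.016389 rad s⁻¹ ≈ 0.0164 rad s⁻¹.
N² > 0, so the interval is statically stable.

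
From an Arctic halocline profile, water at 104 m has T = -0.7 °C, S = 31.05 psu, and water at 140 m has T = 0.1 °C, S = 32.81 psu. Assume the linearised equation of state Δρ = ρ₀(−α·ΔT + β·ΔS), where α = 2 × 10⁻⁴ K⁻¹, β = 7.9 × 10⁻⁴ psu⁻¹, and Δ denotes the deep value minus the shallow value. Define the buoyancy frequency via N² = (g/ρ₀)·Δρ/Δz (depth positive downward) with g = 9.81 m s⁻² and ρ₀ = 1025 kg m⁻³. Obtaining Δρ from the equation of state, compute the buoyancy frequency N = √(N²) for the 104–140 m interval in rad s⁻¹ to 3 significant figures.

0.0183 rad s⁻¹

ΔT = +0.8 K, ΔS = +1.76 psu (deep − shallow).
Δρ/ρ₀ = −αΔT + βΔS = -1.60 × 10⁻⁴ + 1.3904 × 10⁻³ = 1.2304 × 10⁻³, so Δρ ≈ 1.261 kg m⁻³.
N² = (g/ρ₀)·Δρ/Δz = g·(Δρ/ρ₀)/Δz = 9.81 × 1.2304 × 10⁻³ / 36 = 3.3528 × 10⁻⁴ s⁻².
N = √(3.3528 × 10⁻⁴) = 0.018311 rad s⁻¹ ≈ 0.0183 rad s⁻¹.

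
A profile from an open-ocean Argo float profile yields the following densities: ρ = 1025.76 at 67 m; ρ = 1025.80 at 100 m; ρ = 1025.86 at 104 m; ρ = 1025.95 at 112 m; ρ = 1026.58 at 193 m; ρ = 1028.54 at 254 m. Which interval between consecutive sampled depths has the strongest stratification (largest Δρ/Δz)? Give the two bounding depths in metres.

Compute the density gradient over each adjacent pair:
  67–100 m: Δρ/Δz = 0.04/33 = 1.2 × 10⁻³ kg m⁻⁴
  100–104 m: Δρ/Δz = 0.06/4 = 0.015 kg m⁻⁴
  104–112 m: Δρ/Δz = 0.09/8 = 0.011 kg m⁻⁴
  112–193 m: Δρ/Δz = 0.63/81 = 7.8 × 10⁻³ kg m⁻⁴
  193–254 m: Δρ/Δz = 1.96/61 = 0.032 kg m⁻⁴
The largest gradient is in the 193–254 m interval — the pycnocline.

193–254 m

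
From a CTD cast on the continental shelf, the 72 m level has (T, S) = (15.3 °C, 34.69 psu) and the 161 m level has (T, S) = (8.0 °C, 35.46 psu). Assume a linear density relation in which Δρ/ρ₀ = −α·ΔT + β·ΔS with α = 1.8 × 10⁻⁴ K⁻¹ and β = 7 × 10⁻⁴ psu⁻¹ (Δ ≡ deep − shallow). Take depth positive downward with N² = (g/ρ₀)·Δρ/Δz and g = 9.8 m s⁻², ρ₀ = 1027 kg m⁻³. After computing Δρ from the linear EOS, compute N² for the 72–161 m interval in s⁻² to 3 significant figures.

2.04 × 10⁻⁴ s⁻²

ΔT = -7.3 K, ΔS = +0.77 psu (deep − shallow).
Δρ/ρ₀ = −αΔT + βΔS = 1.314 × 10⁻³ + 5.39 × 10⁻⁴ = 1.853 × 10⁻³, so Δρ ≈ 1.903 kg m⁻³.
N² = (g/ρ₀)·Δρ/Δz = g·(Δρ/ρ₀)/Δz = 9.8 × 1.853 × 10⁻³ / 89 = 2.0404 × 10⁻⁴ s⁻² ≈ 2.04 × 10⁻⁴ s⁻².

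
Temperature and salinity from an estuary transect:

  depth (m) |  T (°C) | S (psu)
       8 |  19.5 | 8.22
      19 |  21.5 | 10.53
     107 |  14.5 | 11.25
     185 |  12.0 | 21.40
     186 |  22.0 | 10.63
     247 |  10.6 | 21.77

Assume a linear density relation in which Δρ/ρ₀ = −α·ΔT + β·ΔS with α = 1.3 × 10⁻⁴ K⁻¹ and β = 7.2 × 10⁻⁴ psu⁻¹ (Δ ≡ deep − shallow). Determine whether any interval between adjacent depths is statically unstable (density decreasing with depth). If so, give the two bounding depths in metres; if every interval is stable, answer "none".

Evaluate Δρ/ρ₀ = −αΔT + βΔS across each adjacent pair:
  8–19 m: −αΔT+βΔS = −(1.3 × 10⁻⁴)(+2.0)+(7.2 × 10⁻⁴)(+2.31) = 1.4 × 10⁻³ → stable
  19–107 m: −αΔT+βΔS = −(1.3 × 10⁻⁴)(-7.0)+(7.2 × 10⁻⁴)(+0.72) = 1.4 × 10⁻³ → stable
  107–185 m: −αΔT+βΔS = −(1.3 × 10⁻⁴)(-2.5)+(7.2 × 10⁻⁴)(+10.15) = 7.6 × 10⁻³ → stable
  185–186 m: −αΔT+βΔS = −(1.3 × 10⁻⁴)(+10.0)+(7.2 × 10⁻⁴)(-10.77) = -9.1 × 10⁻³ → UNSTABLE
  186–247 m: −αΔT+βΔS = −(1.3 × 10⁻⁴)(-11.4)+(7.2 × 10⁻⁴)(+11.14) = 9.5 × 10⁻³ → stable
The 185–186 m interval has Δρ < 0: lighter water underlies denser water.

185–186 m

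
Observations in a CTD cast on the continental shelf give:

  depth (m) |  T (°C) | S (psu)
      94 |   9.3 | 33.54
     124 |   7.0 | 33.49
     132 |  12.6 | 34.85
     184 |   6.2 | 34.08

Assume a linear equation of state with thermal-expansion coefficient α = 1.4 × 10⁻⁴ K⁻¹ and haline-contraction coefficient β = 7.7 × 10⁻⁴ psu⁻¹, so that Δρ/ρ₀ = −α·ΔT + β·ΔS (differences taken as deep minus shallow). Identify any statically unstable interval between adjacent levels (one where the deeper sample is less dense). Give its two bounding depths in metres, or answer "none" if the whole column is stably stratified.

Evaluate Δρ/ρ₀ = −αΔT + βΔS across each adjacent pair:
  94–124 m: −αΔT+βΔS = −(1.4 × 10⁻⁴)(-2.3)+(7.7 × 10⁻⁴)(-0.05) = 2.8 × 10⁻⁴ → stable
  124–132 m: −αΔT+βΔS = −(1.4 × 10⁻⁴)(+5.6)+(7.7 × 10⁻⁴)(+1.36) = 2.6 × 10⁻⁴ → stable
  132–184 m: −αΔT+βΔS = −(1.4 × 10⁻⁴)(-6.4)+(7.7 × 10⁻⁴)(-0.77) = 3.0 × 10⁻⁴ → stable
Every interval has Δρ > 0: the column is stably stratified throughout.

none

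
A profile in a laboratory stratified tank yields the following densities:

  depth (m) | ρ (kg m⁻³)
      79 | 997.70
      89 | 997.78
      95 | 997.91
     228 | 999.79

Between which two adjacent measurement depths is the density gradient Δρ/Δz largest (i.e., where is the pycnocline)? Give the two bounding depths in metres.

89–95 m

Compute the density gradient over each adjacent pair:
  79–89 m: Δρ/Δz = 0.08/10 = 8.0 × 10⁻³ kg m⁻⁴
  89–95 m: Δρ/Δz = 0.13/6 = 0.022 kg m⁻⁴
  95–228 m: Δρ/Δz = 1.88/133 = 0.014 kg m⁻⁴
The largest gradient is in the 89–95 m interval — the pycnocline.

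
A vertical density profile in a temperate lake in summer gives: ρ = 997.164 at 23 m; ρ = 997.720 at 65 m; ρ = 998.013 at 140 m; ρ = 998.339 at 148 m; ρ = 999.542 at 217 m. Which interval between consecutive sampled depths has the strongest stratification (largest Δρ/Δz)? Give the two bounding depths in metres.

Compute the density gradient over each adjacent pair:
  23–65 m: Δρ/Δz = 0.556/42 = 0.013 kg m⁻⁴
  65–140 m: Δρ/Δz = 0.293/75 = 3.9 × 10⁻³ kg m⁻⁴
  140–148 m: Δρ/Δz = 0.326/8 = 0.041 kg m⁻⁴
  148–217 m: Δρ/Δz = 1.203/69 = 0.017 kg m⁻⁴
The largest gradient is in the 140–148 m interval — the pycnocline.

140–148 m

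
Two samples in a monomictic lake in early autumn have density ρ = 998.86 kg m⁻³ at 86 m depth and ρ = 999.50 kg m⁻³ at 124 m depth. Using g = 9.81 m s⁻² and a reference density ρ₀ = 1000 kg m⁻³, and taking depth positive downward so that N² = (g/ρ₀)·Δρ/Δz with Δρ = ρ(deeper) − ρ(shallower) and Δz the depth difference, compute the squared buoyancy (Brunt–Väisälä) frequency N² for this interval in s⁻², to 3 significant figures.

1.65 × 10⁻⁴ s⁻²

Δρ = 999.50 − 998.86 = 0.64 kg m⁻³ over Δz = 124 − 86 = 38 m.
N² = (9.81/1000) × (0.64/38) = 1.6522 × 10⁻⁴ s⁻² ≈ 1.65 × 10⁻⁴ s⁻².
N² > 0, so the interval is statically stable.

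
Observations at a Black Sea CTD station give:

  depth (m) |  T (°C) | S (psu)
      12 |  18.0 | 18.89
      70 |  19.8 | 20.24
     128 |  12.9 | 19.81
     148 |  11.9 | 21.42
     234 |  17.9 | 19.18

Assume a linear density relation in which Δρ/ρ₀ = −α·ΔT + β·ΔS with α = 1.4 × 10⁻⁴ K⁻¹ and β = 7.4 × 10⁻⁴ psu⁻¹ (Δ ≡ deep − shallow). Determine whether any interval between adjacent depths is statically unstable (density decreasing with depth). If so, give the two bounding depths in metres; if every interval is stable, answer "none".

Evaluate Δρ/ρ₀ = −αΔT + βΔS across each adjacent pair:
  12–70 m: −αΔT+βΔS = −(1.4 × 10⁻⁴)(+1.8)+(7.4 × 10⁻⁴)(+1.35) = 7.5 × 10⁻⁴ → stable
  70–128 m: −αΔT+βΔS = −(1.4 × 10⁻⁴)(-6.9)+(7.4 × 10⁻⁴)(-0.43) = 6.5 × 10⁻⁴ → stable
  128–148 m: −αΔT+βΔS = −(1.4 × 10⁻⁴)(-1.0)+(7.4 × 10⁻⁴)(+1.61) = 1.3 × 10⁻³ → stable
  148–234 m: −αΔT+βΔS = −(1.4 × 10⁻⁴)(+6.0)+(7.4 × 10⁻⁴)(-2.24) = -2.5 × 10⁻³ → UNSTABLE
The 148–234 m interval has Δρ < 0: lighter water underlies denser water.

148–234 m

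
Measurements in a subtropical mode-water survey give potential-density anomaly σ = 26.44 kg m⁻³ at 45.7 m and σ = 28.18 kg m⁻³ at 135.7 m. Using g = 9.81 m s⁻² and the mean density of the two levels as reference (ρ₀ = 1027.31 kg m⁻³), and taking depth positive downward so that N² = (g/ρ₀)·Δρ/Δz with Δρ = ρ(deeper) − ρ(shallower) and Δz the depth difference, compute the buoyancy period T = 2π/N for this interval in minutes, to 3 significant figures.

Δρ = 1028.18 − 1026.44 = 1.74 kg m⁻³ over Δz = 135.7 − 45.7 = 90 m.
N² = (9.81/1027.31) × (1.74/90) = 1.8462 × 10⁻⁴ s⁻².
N = √(1.8462 × 10⁻⁴) = 0.013587 rad s⁻¹, so T = 2π/N = 462.44 s = 7.7073 min ≈ 7.71 min.

7.71 min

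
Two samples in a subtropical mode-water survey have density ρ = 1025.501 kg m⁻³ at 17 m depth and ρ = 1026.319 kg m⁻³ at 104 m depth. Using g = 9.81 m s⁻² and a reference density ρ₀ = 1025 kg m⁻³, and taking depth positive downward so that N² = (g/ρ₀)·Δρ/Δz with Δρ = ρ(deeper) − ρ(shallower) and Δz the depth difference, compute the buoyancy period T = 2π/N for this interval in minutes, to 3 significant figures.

11.0 min

Δρ = 1026.319 − 1025.501 = 0.818 kg m⁻³ over Δz = 104 − 17 = 87 m.
N² = (9.81/1025) × (0.818/87) = 8.9987 × 10⁻⁵ s⁻².
N = √(8.9987 × 10⁻⁵) = 9.4861 × 10⁻³ rad s⁻¹, so T = 2π/N = 662.36 s = 11.039 min ≈ 11.0 min.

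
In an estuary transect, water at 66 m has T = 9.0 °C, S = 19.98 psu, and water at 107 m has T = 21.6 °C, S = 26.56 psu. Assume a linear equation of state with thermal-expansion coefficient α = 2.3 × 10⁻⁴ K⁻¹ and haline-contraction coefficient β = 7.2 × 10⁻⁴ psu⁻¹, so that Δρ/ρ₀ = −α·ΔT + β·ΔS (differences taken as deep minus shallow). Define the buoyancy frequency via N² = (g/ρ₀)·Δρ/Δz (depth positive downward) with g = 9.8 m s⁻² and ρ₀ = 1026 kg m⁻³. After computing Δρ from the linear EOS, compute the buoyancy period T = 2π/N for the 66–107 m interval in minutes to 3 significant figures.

4.99 min

ΔT = +12.6 K, ΔS = +6.58 psu (deep − shallow).
Δρ/ρ₀ = −αΔT + βΔS = -2.898 × 10⁻³ + 4.7376 × 10⁻³ = 1.8396 × 10⁻³, so Δρ ≈ 1.887 kg m⁻³.
N² = (g/ρ₀)·Δρ/Δz = g·(Δρ/ρ₀)/Δz = 9.8 × 1.8396 × 10⁻³ / 41 = 4.3971 × 10⁻⁴ s⁻².
N = √(4.3971 × 10⁻⁴) = 0.020969 rad s⁻¹ → T = 2π/N = 299.64 s = 4.9940 min ≈ 4.99 min.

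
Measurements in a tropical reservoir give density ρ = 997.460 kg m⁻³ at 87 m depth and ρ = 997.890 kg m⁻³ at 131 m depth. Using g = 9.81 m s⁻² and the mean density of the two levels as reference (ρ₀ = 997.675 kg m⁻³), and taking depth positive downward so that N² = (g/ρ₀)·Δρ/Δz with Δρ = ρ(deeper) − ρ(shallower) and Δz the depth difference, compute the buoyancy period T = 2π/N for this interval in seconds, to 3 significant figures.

641 s

Δρ = 997.890 − 997.460 = 0.430 kg m⁻³ over Δz = 131 − 87 = 44 m.
N² = (9.81/997.675) × (0.430/44) = 9.6094 × 10⁻⁵ s⁻².
N = √(9.6094 × 10⁻⁵) = 9.8028 × 10⁻³ rad s⁻¹, so T = 2π/N = 640.96 s ≈ 641 s.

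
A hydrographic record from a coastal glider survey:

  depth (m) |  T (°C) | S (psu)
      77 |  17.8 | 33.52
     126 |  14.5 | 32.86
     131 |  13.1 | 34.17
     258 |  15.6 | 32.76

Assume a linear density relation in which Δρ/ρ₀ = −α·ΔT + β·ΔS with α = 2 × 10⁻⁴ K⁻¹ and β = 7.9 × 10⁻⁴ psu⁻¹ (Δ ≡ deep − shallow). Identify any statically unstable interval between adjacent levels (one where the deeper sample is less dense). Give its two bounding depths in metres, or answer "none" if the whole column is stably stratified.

Evaluate Δρ/ρ₀ = −αΔT + βΔS across each adjacent pair:
  77–126 m: −αΔT+βΔS = −(2 × 10⁻⁴)(-3.3)+(7.9 × 10⁻⁴)(-0.66) = 1.4 × 10⁻⁴ → stable
  126–131 m: −αΔT+βΔS = −(2 × 10⁻⁴)(-1.4)+(7.9 × 10⁻⁴)(+1.31) = 1.3 × 10⁻³ → stable
  131–258 m: −αΔT+βΔS = −(2 × 10⁻⁴)(+2.5)+(7.9 × 10⁻⁴)(-1.41) = -1.6 × 10⁻³ → UNSTABLE
The 131–258 m interval has Δρ < 0: lighter water underlies denser water.

131–258 m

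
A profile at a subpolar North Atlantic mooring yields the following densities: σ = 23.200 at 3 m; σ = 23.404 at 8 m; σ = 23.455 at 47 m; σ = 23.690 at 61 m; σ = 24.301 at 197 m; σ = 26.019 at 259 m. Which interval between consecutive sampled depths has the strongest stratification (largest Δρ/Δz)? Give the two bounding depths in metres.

3–8 m

Compute the density gradient over each adjacent pair:
  3–8 m: Δρ/Δz = 0.204/5 = 0.041 kg m⁻⁴
  8–47 m: Δρ/Δz = 0.051/39 = 1.3 × 10⁻³ kg m⁻⁴
  47–61 m: Δρ/Δz = 0.235/14 = 0.017 kg m⁻⁴
  61–197 m: Δρ/Δz = 0.611/136 = 4.5 × 10⁻³ kg m⁻⁴
  197–259 m: Δρ/Δz = 1.718/62 = 0.028 kg m⁻⁴
The largest gradient is in the 3–8 m interval — the pycnocline.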